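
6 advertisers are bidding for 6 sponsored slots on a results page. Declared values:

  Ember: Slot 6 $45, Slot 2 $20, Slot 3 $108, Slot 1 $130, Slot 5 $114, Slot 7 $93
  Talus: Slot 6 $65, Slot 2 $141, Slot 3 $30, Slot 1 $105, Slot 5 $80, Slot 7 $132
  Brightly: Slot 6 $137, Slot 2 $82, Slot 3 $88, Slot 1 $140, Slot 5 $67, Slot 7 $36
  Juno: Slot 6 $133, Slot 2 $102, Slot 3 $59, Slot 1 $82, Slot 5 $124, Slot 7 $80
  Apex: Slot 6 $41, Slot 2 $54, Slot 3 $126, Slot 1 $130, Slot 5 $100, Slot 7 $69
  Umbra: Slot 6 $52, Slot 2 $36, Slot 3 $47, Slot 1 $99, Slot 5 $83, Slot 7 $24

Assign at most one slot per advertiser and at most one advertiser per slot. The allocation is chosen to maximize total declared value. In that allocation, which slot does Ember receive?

Optimal: Ember→Slot 7 ($93), Talus→Slot 2 ($141), Brightly→Slot 6 ($137), Juno→Slot 5 ($124), Apex→Slot 3 ($126), Umbra→Slot 1 ($99) — total 93+141+137+124+126+99 = $720.
Every other assignment is strictly worse.
Ember's own top slot is Slot 1 ($130), but forcing Ember→Slot 1 and reassigning the rest optimally gives only $710 — worse by 10.

Ember receives Slot 7.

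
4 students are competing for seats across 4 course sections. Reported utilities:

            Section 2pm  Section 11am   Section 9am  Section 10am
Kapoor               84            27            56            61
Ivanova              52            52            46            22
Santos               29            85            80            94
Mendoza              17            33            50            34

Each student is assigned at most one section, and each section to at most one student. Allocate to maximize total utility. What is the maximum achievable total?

Maximum total: 280 points

This is the linear assignment problem.
Optimal: Kapoor→Section 2pm (84 points), Ivanova→Section 11am (52 points), Santos→Section 10am (94 points), Mendoza→Section 9am (50 points) — total 84+52+94+50 = 280 points.
Column-greedy (each section in turn goes to its best remaining student) gives 241 points, worse by 39.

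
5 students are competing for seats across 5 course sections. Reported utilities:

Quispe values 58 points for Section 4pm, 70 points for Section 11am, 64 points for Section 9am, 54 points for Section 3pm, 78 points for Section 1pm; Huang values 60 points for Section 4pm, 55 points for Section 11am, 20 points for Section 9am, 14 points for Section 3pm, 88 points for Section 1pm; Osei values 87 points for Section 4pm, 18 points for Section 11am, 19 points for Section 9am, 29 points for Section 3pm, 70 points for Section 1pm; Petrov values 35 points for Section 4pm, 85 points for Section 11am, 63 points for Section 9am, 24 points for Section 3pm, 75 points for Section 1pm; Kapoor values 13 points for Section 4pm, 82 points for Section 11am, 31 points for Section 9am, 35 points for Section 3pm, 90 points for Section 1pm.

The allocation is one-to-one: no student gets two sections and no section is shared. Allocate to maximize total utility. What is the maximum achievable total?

Treat this as an assignment problem: match each student to one section.
Optimal: Quispe→Section 3pm (54 points), Huang→Section 1pm (88 points), Osei→Section 4pm (87 points), Petrov→Section 9am (63 points), Kapoor→Section 11am (82 points) — total 54+88+87+63+82 = 374 points.
Column-greedy (each section in turn goes to its best remaining student) gives 359 points, worse by 15.

Max total: 374 points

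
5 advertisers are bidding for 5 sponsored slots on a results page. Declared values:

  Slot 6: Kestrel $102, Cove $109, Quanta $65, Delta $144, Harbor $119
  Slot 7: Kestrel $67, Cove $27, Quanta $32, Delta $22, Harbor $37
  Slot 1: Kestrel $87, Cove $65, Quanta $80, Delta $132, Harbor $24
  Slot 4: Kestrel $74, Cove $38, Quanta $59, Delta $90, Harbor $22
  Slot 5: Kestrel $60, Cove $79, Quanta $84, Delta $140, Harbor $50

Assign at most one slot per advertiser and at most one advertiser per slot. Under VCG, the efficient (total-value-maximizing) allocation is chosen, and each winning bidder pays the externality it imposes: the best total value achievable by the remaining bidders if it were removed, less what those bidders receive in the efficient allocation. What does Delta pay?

Efficient allocation: Kestrel→Slot 7 ($67), Cove→Slot 5 ($79), Quanta→Slot 4 ($59), Delta→Slot 1 ($132), Harbor→Slot 6 ($119); total welfare W = $456.
Delta receives Slot 1 at value $132, so the others get W − 132 = $324.
Without Delta: best allocation of the remaining 4 bidders over all 5 slots is Kestrel→Slot 4 ($74), Cove→Slot 5 ($79), Quanta→Slot 1 ($80), Harbor→Slot 6 ($119), total $352.
VCG payment = (others' best without Delta) − (others' welfare with Delta) = 352 − 324 = $28.

Delta pays $28.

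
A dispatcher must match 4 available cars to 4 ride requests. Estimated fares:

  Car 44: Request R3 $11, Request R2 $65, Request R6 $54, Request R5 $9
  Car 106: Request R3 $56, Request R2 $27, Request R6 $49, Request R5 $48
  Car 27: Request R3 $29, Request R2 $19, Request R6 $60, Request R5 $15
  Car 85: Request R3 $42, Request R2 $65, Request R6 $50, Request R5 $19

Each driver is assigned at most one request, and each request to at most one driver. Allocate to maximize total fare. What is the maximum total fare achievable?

Optimal: Car 44→Request R2 ($65), Car 106→Request R5 ($48), Car 27→Request R6 ($60), Car 85→Request R3 ($42) — total 65+48+60+42 = $215.
Column-greedy (each request in turn goes to its best remaining driver) gives $200, worse by 15.
Next-best assignment: Car 44→Request R2, Car 106→Request R3, Car 27→Request R6, Car 85→Request R5 = $200.
Checked against all permutations: $215 is optimal.

Max total: $215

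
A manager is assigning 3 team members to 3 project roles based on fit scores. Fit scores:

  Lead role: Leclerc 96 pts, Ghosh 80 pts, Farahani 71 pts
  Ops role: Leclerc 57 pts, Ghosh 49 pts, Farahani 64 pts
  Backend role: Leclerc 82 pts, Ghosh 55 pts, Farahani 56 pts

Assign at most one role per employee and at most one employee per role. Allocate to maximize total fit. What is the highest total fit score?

Optimal: Leclerc→Backend role (82 pts), Ghosh→Lead role (80 pts), Farahani→Ops role (64 pts) — total 82+80+64 = 226 pts.
Max-entry greedy (repeatedly take the single best remaining cell) gives 215 pts, worse by 11.
Swapping Farahani↔Ghosh (Farahani→Lead role 71 pts, Ghosh→Ops role 49 pts) loses 24.
No other one-to-one assignment exceeds 226 pts.

Max total: 226 pts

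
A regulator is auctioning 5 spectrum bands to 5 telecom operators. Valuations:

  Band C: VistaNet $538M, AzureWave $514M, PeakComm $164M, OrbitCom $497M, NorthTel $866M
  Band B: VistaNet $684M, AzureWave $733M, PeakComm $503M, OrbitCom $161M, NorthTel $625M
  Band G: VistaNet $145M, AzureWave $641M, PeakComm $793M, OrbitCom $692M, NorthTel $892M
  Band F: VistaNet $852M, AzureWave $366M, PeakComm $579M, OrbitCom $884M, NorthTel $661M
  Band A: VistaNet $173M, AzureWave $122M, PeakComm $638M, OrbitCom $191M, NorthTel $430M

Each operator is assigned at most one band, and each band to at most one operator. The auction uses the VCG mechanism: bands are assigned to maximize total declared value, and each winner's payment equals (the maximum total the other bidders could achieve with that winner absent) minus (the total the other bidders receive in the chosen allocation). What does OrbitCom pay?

OrbitCom pays $155M.

Efficient allocation: VistaNet→Band F ($852M), AzureWave→Band B ($733M), PeakComm→Band A ($638M), OrbitCom→Band G ($692M), NorthTel→Band C ($866M); total welfare W = $3781M.
OrbitCom receives Band G at value $692M, so the others get W − 692 = $3089M.
Without OrbitCom: best allocation of the remaining 4 bidders over all 5 bands is VistaNet→Band F ($852M), AzureWave→Band B ($733M), PeakComm→Band G ($793M), NorthTel→Band C ($866M), total $3244M.
VCG payment = (others' best without OrbitCom) − (others' welfare with OrbitCom) = 3244 − 3089 = $155M.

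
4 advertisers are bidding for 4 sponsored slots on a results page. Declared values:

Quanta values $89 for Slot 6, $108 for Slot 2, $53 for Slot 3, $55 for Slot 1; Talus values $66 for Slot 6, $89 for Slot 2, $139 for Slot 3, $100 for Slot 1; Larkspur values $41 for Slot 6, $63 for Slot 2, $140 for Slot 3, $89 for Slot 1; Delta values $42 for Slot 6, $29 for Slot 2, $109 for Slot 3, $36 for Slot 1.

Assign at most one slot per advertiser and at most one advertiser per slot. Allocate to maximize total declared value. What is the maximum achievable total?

Optimal: Quanta→Slot 2 ($108), Talus→Slot 1 ($100), Larkspur→Slot 3 ($140), Delta→Slot 6 ($42) — total 108+100+140+42 = $390.
Column-greedy (each slot in turn goes to its best remaining advertiser) gives $354, worse by 36.

Max total: $390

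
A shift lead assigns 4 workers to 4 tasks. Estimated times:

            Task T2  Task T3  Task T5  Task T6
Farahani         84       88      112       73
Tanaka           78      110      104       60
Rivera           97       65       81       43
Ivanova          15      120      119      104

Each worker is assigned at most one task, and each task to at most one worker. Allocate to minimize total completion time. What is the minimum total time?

This is the linear assignment problem.
Optimal: Farahani→Task T3 (88 min), Tanaka→Task T6 (60 min), Rivera→Task T5 (81 min), Ivanova→Task T2 (15 min) — total 88+60+81+15 = 244 min.
Row-greedy (each worker in turn takes its cheapest remaining task) gives 335 min, worse by 91.

Minimum total: 244 min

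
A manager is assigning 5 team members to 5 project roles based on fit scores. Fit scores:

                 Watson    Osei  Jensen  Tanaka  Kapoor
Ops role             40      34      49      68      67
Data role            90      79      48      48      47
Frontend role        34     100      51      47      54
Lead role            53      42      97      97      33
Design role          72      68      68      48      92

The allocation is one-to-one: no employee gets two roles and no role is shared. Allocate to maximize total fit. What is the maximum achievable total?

Max total: 447 pts

Optimal: Watson→Data role (90 pts), Osei→Frontend role (100 pts), Jensen→Lead role (97 pts), Tanaka→Ops role (68 pts), Kapoor→Design role (92 pts) — total 90+100+97+68+92 = 447 pts.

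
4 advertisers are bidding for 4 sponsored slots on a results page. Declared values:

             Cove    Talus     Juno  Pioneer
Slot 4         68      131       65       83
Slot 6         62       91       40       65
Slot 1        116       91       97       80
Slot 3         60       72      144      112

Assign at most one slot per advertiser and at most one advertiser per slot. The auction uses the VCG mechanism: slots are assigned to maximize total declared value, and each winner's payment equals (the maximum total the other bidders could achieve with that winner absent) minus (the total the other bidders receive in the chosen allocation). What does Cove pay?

Efficient allocation: Cove→Slot 1 ($116), Talus→Slot 4 ($131), Juno→Slot 3 ($144), Pioneer→Slot 6 ($65); total welfare W = $456.
Cove receives Slot 1 at value $116, so the others get W − 116 = $340.
Without Cove: best allocation of the remaining 3 bidders over all 4 slots is Talus→Slot 4 ($131), Juno→Slot 3 ($144), Pioneer→Slot 1 ($80), total $355.
VCG payment = (others' best without Cove) − (others' welfare with Cove) = 355 − 340 = $15.

Cove pays $15.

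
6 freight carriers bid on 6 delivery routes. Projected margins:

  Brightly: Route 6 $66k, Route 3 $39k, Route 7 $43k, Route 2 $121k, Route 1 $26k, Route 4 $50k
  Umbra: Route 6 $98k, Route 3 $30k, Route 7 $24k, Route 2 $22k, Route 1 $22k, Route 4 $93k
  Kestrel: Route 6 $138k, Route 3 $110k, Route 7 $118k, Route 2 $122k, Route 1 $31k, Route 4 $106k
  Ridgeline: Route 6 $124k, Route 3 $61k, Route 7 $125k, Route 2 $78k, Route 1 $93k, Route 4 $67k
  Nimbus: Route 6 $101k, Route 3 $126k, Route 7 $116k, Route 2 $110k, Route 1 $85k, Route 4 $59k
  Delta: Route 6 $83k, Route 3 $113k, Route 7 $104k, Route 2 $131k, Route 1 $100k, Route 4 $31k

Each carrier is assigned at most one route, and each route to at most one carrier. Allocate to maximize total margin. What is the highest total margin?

Optimal: Brightly→Route 2 ($121k), Umbra→Route 4 ($93k), Kestrel→Route 6 ($138k), Ridgeline→Route 7 ($125k), Nimbus→Route 3 ($126k), Delta→Route 1 ($100k) — total 121+93+138+125+126+100 = $703k.
Row-greedy (each carrier in turn takes its best remaining route) gives $587k, worse by 116.

Max total: $703k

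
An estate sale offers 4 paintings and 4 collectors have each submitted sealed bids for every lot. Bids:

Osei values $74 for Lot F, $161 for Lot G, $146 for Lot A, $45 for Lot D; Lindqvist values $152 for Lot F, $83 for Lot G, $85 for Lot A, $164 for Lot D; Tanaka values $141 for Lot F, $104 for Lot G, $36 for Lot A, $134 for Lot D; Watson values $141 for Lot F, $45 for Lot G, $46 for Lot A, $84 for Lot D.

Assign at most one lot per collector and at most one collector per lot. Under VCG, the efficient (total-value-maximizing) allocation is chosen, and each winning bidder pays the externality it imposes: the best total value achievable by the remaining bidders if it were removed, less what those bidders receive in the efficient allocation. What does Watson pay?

Efficient allocation: Osei→Lot A ($146), Lindqvist→Lot D ($164), Tanaka→Lot G ($104), Watson→Lot F ($141); total welfare W = $555.
Watson receives Lot F at value $141, so the others get W − 141 = $414.
Without Watson: best allocation of the remaining 3 bidders over all 4 lots is Osei→Lot G ($161), Lindqvist→Lot D ($164), Tanaka→Lot F ($141), total $466.
VCG payment = (others' best without Watson) − (others' welfare with Watson) = 466 − 414 = $52.

Watson pays $52.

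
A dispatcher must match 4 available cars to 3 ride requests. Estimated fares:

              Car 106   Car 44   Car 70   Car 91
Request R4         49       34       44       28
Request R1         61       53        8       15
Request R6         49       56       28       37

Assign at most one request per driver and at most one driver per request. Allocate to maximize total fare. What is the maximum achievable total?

Treat this as an assignment problem: match each driver to one request.
Optimal: Car 70→Request R4 ($44), Car 106→Request R1 ($61), Car 44→Request R6 ($56) — total 44+61+56 = $161.
Column-greedy (each request in turn goes to its best remaining driver) gives $139, worse by 22.
Next-best assignment: Car 70→Request R4, Car 44→Request R1, Car 106→Request R6 = $146.
Swapping Car 70↔Car 106 (Car 70→Request R1 $8, Car 106→Request R4 $49) loses 48.
Checked against all permutations: $161 is optimal.

Max total: $161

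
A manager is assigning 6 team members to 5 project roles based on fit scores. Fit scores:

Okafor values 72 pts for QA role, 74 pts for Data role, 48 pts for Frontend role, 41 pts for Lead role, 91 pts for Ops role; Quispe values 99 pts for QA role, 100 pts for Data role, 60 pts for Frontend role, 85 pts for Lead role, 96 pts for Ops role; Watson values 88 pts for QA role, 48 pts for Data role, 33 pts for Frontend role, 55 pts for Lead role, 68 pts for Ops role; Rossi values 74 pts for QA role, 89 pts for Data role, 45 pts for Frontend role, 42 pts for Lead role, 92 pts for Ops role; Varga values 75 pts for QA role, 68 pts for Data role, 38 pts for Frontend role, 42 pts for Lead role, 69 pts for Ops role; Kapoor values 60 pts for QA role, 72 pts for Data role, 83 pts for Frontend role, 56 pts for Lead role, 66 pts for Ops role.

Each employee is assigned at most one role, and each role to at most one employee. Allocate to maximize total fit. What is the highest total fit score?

Treat this as an assignment problem: match each employee to one role.
Optimal: Watson→QA role (88 pts), Rossi→Data role (89 pts), Kapoor→Frontend role (83 pts), Quispe→Lead role (85 pts), Okafor→Ops role (91 pts) — total 88+89+83+85+91 = 436 pts.
Max-entry greedy (repeatedly take the single best remaining cell) gives 405 pts, worse by 31.
Checked against all permutations: 436 pts is optimal.

Max total: 436 pts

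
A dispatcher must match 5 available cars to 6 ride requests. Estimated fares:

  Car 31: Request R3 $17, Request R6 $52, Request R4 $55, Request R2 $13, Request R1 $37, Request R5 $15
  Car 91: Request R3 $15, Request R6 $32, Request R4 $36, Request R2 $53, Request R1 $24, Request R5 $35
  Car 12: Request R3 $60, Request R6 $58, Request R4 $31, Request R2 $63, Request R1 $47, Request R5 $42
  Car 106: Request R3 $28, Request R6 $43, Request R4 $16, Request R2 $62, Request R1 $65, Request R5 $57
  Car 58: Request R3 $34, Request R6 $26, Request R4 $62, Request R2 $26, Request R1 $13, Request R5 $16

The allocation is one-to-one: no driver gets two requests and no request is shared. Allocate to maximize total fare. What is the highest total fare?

This is a one-to-one assignment (maximum-weight bipartite matching).
Optimal: Car 31→Request R6 ($52), Car 91→Request R2 ($53), Car 12→Request R3 ($60), Car 106→Request R1 ($65), Car 58→Request R4 ($62) — total 52+53+60+65+62 = $292.
Column-greedy (each request in turn goes to its best remaining driver) gives $260, worse by 32.

Max total: $292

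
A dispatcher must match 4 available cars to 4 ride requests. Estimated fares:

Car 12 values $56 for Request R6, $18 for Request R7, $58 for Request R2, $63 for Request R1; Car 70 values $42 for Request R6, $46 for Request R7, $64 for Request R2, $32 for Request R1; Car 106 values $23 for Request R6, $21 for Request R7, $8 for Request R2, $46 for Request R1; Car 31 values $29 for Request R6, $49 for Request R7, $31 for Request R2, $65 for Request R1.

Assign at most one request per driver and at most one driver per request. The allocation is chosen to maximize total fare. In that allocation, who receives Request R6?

Optimal: Car 12→Request R6 ($56), Car 70→Request R2 ($64), Car 106→Request R1 ($46), Car 31→Request R7 ($49) — total 56+64+46+49 = $215.
Row-greedy (each driver in turn takes its best remaining request) gives $199, worse by 16.
Car 12's own top request is Request R1 ($63), but forcing Car 12→Request R1 and reassigning the rest optimally gives only $199 — worse by 16.

Car 12 receives Request R6.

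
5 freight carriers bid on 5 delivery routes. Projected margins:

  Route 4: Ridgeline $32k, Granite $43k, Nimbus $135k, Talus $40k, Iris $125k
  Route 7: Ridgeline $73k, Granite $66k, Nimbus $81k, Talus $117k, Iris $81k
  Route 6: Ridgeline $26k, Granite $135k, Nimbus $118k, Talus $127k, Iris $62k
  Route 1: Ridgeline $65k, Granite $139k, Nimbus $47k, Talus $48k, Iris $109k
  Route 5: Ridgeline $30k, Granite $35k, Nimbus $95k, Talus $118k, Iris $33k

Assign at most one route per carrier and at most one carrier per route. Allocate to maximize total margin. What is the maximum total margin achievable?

Max total: $573k

This is the linear assignment problem.
Optimal: Ridgeline→Route 7 ($73k), Granite→Route 1 ($139k), Nimbus→Route 6 ($118k), Talus→Route 5 ($118k), Iris→Route 4 ($125k) — total 73+139+118+118+125 = $573k.
Row-greedy (each carrier in turn takes its best remaining route) gives $507k, worse by 66.
Swapping Iris↔Ridgeline (Iris→Route 7 $81k, Ridgeline→Route 4 $32k) loses 85.
Every other assignment is strictly worse.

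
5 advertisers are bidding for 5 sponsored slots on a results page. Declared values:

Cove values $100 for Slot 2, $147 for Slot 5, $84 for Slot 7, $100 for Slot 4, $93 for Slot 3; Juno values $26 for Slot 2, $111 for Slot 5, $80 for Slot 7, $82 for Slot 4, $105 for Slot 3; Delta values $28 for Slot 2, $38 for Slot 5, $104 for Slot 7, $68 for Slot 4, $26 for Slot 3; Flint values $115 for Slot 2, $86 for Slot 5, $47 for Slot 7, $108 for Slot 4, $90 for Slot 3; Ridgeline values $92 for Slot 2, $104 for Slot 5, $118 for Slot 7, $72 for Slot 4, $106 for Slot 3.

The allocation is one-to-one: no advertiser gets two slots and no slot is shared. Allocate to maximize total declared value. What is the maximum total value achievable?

Max total: $556

Optimal: Cove→Slot 5 ($147), Juno→Slot 3 ($105), Delta→Slot 7 ($104), Flint→Slot 4 ($108), Ridgeline→Slot 2 ($92) — total 147+105+104+108+92 = $556.
Max-entry greedy (repeatedly take the single best remaining cell) gives $553, worse by 3.
Next-best assignment: Cove→Slot 5, Juno→Slot 4, Delta→Slot 7, Flint→Slot 2, Ridgeline→Slot 3 = $554.
Swapping Flint↔Ridgeline (Flint→Slot 2 $115, Ridgeline→Slot 4 $72) loses 13.
Checked against all permutations: $556 is optimal.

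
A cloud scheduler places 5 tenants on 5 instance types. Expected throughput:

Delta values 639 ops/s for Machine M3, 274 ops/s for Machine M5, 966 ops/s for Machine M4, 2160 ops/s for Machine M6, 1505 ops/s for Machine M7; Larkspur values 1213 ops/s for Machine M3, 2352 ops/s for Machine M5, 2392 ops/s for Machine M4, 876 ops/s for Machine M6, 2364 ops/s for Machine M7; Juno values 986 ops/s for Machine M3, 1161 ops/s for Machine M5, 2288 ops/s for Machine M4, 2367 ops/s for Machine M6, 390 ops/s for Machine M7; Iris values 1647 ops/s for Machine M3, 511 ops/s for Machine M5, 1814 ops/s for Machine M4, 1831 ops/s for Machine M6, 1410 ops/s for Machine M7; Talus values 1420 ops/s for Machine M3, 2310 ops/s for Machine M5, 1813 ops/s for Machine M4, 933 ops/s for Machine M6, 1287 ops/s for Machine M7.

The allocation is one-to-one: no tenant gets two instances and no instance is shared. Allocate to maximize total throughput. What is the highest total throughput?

Max total: 10769 ops/s

This is a one-to-one assignment (maximum-weight bipartite matching).
Optimal: Delta→Machine M6 (2160 ops/s), Larkspur→Machine M7 (2364 ops/s), Juno→Machine M4 (2288 ops/s), Iris→Machine M3 (1647 ops/s), Talus→Machine M5 (2310 ops/s) — total 2160+2364+2288+1647+2310 = 10769 ops/s.
Max-entry greedy (repeatedly take the single best remaining cell) gives 10221 ops/s, worse by 548.
Swapping Delta↔Talus (Delta→Machine M5 274 ops/s, Talus→Machine M6 933 ops/s) loses 3263.
No other one-to-one assignment exceeds 10769 ops/s.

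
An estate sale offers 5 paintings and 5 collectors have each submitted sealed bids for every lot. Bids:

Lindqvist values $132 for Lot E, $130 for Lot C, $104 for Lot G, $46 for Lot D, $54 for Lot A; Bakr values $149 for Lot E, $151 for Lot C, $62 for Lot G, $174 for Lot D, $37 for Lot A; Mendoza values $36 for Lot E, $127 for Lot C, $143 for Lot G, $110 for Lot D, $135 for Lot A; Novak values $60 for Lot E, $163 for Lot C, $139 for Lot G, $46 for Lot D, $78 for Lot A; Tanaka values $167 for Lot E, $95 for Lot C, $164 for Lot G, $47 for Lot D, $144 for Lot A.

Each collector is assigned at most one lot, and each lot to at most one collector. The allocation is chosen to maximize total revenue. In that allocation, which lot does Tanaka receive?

Tanaka receives Lot G.

This is the linear assignment problem.
Optimal: Lindqvist→Lot E ($132), Bakr→Lot D ($174), Mendoza→Lot A ($135), Novak→Lot C ($163), Tanaka→Lot G ($164) — total 132+174+135+163+164 = $768.
Row-greedy (each collector in turn takes its best remaining lot) gives $756, worse by 12.
Swapping Tanaka↔Mendoza (Tanaka→Lot A $144, Mendoza→Lot G $143) loses 12.
Tanaka's own top lot is Lot E ($167), but forcing Tanaka→Lot E and reassigning the rest optimally gives only $745 — worse by 23.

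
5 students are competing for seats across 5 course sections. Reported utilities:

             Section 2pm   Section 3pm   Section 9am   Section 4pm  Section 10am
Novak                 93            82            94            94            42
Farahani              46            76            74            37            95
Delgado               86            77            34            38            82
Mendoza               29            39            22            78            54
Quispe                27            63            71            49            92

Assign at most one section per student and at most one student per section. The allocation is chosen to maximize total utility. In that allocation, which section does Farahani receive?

Treat this as an assignment problem: match each student to one section.
Optimal: Novak→Section 9am (94 points), Farahani→Section 3pm (76 points), Delgado→Section 2pm (86 points), Mendoza→Section 4pm (78 points), Quispe→Section 10am (92 points) — total 94+76+86+78+92 = 426 points.
Swapping Delgado↔Mendoza (Delgado→Section 4pm 38 points, Mendoza→Section 2pm 29 points) loses 97.
Farahani's own top section is Section 10am (95 points), but forcing Farahani→Section 10am and reassigning the rest optimally gives only 416 points — worse by 10.

Farahani receives Section 3pm.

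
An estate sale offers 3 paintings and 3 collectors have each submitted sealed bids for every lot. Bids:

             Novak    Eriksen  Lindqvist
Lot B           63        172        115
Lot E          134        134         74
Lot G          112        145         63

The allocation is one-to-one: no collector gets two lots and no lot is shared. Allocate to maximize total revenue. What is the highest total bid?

Maximum total: $394

This is a one-to-one assignment (maximum-weight bipartite matching).
Optimal: Novak→Lot E ($134), Eriksen→Lot G ($145), Lindqvist→Lot B ($115) — total 134+145+115 = $394.
Row-greedy (each collector in turn takes its best remaining lot) gives $369, worse by 25.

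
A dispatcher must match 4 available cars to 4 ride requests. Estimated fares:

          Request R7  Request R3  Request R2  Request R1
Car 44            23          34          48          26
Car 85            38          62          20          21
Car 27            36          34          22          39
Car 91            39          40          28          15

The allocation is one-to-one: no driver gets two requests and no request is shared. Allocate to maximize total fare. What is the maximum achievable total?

Max total: $188

Optimal: Car 44→Request R2 ($48), Car 85→Request R3 ($62), Car 27→Request R1 ($39), Car 91→Request R7 ($39) — total 48+62+39+39 = $188.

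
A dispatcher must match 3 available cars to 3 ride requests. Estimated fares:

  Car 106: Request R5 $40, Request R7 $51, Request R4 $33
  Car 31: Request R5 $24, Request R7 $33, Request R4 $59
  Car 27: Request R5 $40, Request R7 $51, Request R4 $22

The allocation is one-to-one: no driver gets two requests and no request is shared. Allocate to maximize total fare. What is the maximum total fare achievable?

Max total: $150

Treat this as an assignment problem: match each driver to one request.
Optimal: Car 106→Request R5 ($40), Car 31→Request R4 ($59), Car 27→Request R7 ($51) — total 40+59+51 = $150.
No other one-to-one assignment exceeds $150.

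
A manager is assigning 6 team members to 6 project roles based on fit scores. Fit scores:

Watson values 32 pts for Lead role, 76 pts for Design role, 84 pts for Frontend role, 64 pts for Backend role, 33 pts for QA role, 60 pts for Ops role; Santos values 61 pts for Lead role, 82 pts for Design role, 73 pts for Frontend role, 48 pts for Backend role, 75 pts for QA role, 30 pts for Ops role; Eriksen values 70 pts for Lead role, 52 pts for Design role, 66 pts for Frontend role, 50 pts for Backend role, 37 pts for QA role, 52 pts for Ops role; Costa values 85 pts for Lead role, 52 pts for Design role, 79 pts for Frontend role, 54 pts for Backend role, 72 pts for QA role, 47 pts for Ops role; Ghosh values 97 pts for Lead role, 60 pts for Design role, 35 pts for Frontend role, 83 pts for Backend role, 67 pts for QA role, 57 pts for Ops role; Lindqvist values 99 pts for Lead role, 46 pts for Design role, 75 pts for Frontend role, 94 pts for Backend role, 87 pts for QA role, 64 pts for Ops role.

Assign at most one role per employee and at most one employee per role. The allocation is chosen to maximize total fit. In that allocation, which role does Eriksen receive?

Eriksen receives Ops role.

Treat this as an assignment problem: match each employee to one role.
Optimal: Watson→Frontend role (84 pts), Santos→Design role (82 pts), Eriksen→Ops role (52 pts), Costa→QA role (72 pts), Ghosh→Lead role (97 pts), Lindqvist→Backend role (94 pts) — total 84+82+52+72+97+94 = 481 pts.
Column-greedy (each role in turn goes to its best remaining employee) gives 472 pts, worse by 9.
Next-best assignment: Watson→Design role, Santos→QA role, Eriksen→Ops role, Costa→Frontend role, Ghosh→Lead role, Lindqvist→Backend role = 473 pts.
Eriksen's own top role is Lead role (70 pts), but forcing Eriksen→Lead role and reassigning the rest optimally gives only 461 pts — worse by 20.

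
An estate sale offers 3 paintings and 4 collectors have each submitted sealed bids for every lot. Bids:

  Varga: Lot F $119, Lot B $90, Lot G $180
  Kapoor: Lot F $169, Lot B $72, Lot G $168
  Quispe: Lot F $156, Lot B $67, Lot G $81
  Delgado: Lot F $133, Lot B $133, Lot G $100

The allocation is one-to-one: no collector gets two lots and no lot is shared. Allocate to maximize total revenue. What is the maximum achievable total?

Maximum total: $482

This is a one-to-one assignment (maximum-weight bipartite matching).
Optimal: Kapoor→Lot F ($169), Delgado→Lot B ($133), Varga→Lot G ($180) — total 169+133+180 = $482.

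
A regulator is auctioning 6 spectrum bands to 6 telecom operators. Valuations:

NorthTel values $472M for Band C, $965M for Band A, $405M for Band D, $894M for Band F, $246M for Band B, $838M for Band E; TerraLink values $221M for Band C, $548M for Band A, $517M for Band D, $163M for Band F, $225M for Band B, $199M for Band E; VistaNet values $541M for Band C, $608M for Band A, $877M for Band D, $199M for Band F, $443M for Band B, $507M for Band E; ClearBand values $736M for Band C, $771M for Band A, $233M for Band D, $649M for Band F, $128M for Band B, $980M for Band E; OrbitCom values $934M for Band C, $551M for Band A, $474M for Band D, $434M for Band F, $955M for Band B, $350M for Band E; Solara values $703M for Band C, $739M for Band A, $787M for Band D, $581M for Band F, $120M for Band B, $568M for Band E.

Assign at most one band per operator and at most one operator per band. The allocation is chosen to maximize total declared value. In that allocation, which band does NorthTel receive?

NorthTel receives Band F.

Optimal: NorthTel→Band F ($894M), TerraLink→Band A ($548M), VistaNet→Band D ($877M), ClearBand→Band E ($980M), OrbitCom→Band B ($955M), Solara→Band C ($703M) — total 894+548+877+980+955+703 = $4957M.
Max-entry greedy (repeatedly take the single best remaining cell) gives $4643M, worse by 314.
Checked against all permutations: $4957M is optimal.
NorthTel's own top band is Band A ($965M), but forcing NorthTel→Band A and reassigning the rest optimally gives only $4643M — worse by 314.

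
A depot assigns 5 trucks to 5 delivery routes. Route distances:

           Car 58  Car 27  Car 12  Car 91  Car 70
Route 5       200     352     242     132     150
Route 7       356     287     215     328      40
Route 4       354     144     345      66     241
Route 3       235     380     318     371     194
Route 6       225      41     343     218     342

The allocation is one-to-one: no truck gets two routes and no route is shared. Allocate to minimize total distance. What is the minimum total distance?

Optimal: Car 58→Route 3 (235 km), Car 27→Route 6 (41 km), Car 12→Route 5 (242 km), Car 91→Route 4 (66 km), Car 70→Route 7 (40 km) — total 235+41+242+66+40 = 624 km.
Column-greedy (each route in turn goes to its cheapest remaining truck) gives 894 km, worse by 270.
Every other assignment is strictly worse.

Min total: 624 km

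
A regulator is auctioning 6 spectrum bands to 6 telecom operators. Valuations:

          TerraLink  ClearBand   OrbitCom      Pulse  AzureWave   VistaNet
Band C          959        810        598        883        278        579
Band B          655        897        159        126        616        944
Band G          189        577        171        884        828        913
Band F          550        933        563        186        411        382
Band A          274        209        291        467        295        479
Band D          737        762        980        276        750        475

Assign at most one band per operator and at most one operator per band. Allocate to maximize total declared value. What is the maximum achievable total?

Optimal: TerraLink→Band C ($959M), ClearBand→Band F ($933M), OrbitCom→Band D ($980M), Pulse→Band A ($467M), AzureWave→Band G ($828M), VistaNet→Band B ($944M) — total 959+933+980+467+828+944 = $5111M.
Row-greedy (each operator in turn takes its best remaining band) gives $4851M, worse by 260.
Next-best assignment: TerraLink→Band C, ClearBand→Band F, OrbitCom→Band D, Pulse→Band G, AzureWave→Band A, VistaNet→Band B = $4995M.
Swapping TerraLink↔Pulse (TerraLink→Band A $274M, Pulse→Band C $883M) loses 269.

Max total: $5111M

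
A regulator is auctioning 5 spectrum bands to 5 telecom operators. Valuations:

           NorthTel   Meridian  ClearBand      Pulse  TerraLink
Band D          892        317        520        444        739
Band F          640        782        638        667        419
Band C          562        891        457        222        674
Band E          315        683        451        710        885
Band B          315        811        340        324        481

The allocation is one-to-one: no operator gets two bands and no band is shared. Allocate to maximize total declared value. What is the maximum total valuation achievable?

Treat this as an assignment problem: match each operator to one band.
Optimal: NorthTel→Band D ($892M), Meridian→Band B ($811M), ClearBand→Band F ($638M), Pulse→Band E ($710M), TerraLink→Band C ($674M) — total 892+811+638+710+674 = $3725M.
Max-entry greedy (repeatedly take the single best remaining cell) gives $3675M, worse by 50.
Next-best assignment: NorthTel→Band D, Meridian→Band B, ClearBand→Band C, Pulse→Band F, TerraLink→Band E = $3712M.

Maximum total: $3725M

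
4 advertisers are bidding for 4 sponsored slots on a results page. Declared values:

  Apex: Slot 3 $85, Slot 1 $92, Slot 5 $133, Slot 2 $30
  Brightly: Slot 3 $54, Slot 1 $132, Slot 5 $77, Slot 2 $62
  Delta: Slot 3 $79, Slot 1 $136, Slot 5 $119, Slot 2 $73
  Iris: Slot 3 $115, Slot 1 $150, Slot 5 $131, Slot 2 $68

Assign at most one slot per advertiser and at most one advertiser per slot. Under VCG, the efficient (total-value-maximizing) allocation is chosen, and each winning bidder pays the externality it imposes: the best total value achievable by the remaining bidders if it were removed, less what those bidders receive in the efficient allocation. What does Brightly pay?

Brightly pays $63.

Efficient allocation: Apex→Slot 5 ($133), Brightly→Slot 1 ($132), Delta→Slot 2 ($73), Iris→Slot 3 ($115); total welfare W = $453.
Brightly receives Slot 1 at value $132, so the others get W − 132 = $321.
Without Brightly: best allocation of the remaining 3 bidders over all 4 slots is Apex→Slot 5 ($133), Delta→Slot 1 ($136), Iris→Slot 3 ($115), total $384.
VCG payment = (others' best without Brightly) − (others' welfare with Brightly) = 384 − 321 = $63.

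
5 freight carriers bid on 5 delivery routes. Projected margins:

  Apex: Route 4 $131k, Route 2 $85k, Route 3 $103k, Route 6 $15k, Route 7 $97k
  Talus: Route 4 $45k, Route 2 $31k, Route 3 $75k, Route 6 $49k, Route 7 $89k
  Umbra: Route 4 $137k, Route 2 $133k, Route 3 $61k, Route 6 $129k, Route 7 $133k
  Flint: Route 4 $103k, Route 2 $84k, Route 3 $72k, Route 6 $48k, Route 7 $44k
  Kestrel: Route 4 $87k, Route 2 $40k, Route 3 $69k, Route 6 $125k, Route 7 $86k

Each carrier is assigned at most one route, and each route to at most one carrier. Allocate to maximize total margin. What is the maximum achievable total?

Maximum total: $553k

Optimal: Apex→Route 3 ($103k), Talus→Route 7 ($89k), Umbra→Route 2 ($133k), Flint→Route 4 ($103k), Kestrel→Route 6 ($125k) — total 103+89+133+103+125 = $553k.
Max-entry greedy (repeatedly take the single best remaining cell) gives $538k, worse by 15.
Next-best assignment: Apex→Route 4, Talus→Route 7, Umbra→Route 2, Flint→Route 3, Kestrel→Route 6 = $550k.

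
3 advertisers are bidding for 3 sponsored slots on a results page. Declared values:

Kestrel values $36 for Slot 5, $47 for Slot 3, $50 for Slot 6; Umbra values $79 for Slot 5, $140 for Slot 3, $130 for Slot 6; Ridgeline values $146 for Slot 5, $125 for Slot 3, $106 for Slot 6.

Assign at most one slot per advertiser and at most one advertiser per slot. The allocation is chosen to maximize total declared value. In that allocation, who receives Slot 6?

Kestrel receives Slot 6.

This is a one-to-one assignment (maximum-weight bipartite matching).
Optimal: Kestrel→Slot 6 ($50), Umbra→Slot 3 ($140), Ridgeline→Slot 5 ($146) — total 50+140+146 = $336.
Next-best assignment: Kestrel→Slot 3, Umbra→Slot 6, Ridgeline→Slot 5 = $323.
Swapping Ridgeline↔Umbra (Ridgeline→Slot 3 $125, Umbra→Slot 5 $79) loses 82.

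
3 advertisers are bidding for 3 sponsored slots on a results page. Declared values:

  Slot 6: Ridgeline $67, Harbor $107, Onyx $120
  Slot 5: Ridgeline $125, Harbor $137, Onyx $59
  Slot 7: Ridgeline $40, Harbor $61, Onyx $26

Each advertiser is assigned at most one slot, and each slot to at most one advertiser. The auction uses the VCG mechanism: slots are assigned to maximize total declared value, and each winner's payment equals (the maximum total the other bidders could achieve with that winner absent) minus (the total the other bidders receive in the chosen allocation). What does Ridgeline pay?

Efficient allocation: Ridgeline→Slot 5 ($125), Harbor→Slot 7 ($61), Onyx→Slot 6 ($120); total welfare W = $306.
Ridgeline receives Slot 5 at value $125, so the others get W − 125 = $181.
Without Ridgeline: best allocation of the remaining 2 bidders over all 3 slots is Harbor→Slot 5 ($137), Onyx→Slot 6 ($120), total $257.
VCG payment = (others' best without Ridgeline) − (others' welfare with Ridgeline) = 257 − 181 = $76.

Ridgeline pays $76.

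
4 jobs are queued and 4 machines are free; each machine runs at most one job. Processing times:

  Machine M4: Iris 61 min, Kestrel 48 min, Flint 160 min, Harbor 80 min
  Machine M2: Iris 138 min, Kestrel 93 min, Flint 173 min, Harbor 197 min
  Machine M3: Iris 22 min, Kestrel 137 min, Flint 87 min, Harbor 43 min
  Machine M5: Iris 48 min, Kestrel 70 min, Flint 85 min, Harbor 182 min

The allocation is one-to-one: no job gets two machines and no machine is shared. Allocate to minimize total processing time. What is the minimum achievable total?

This is a one-to-one assignment (minimum-cost bipartite matching).
Optimal: Iris→Machine M3 (22 min), Kestrel→Machine M2 (93 min), Flint→Machine M5 (85 min), Harbor→Machine M4 (80 min) — total 22+93+85+80 = 280 min.
Min-entry greedy (repeatedly take the single cheapest remaining cell) gives 352 min, worse by 72.
Swapping Flint↔Harbor (Flint→Machine M4 160 min, Harbor→Machine M5 182 min) adds 177.

Min total: 280 min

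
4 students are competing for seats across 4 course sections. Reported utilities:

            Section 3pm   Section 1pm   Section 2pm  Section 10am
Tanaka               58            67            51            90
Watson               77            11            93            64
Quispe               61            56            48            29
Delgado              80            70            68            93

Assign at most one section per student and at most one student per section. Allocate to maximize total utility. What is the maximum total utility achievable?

Maximum total: 319 points

Optimal: Tanaka→Section 10am (90 points), Watson→Section 2pm (93 points), Quispe→Section 1pm (56 points), Delgado→Section 3pm (80 points) — total 90+93+56+80 = 319 points.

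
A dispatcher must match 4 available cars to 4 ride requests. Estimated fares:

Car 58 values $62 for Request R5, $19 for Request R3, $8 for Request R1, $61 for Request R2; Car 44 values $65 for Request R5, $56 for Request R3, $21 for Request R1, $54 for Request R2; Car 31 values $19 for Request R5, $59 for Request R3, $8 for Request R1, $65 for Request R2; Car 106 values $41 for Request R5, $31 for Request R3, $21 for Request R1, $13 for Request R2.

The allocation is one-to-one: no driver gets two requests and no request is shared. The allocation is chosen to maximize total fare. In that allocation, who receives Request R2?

Car 58 receives Request R2.

Optimal: Car 58→Request R2 ($61), Car 44→Request R5 ($65), Car 31→Request R3 ($59), Car 106→Request R1 ($21) — total 61+65+59+21 = $206.
Max-entry greedy (repeatedly take the single best remaining cell) gives $169, worse by 37.
No other one-to-one assignment exceeds $206.
Car 58's own top request is Request R5 ($62), but forcing Car 58→Request R5 and reassigning the rest optimally gives only $204 — worse by 2.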